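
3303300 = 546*6050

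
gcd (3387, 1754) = 1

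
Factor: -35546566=-1*2^1*11^1*37^1*43669^1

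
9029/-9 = -1003 - 2/9 ≈ -1003.22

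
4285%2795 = 1490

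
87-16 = 71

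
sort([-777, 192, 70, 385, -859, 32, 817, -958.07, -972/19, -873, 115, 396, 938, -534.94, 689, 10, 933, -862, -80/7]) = [-958.07, -873, -862, -859, -777, -534.94, -972/19, -80/7, 10, 32, 70, 115, 192, 385, 396, 689, 817, 933, 938]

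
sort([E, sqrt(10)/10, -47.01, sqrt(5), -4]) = [-47.01, -4, sqrt(10)/10, sqrt(5), E]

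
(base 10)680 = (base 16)2a8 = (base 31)lt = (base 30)mk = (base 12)488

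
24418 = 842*29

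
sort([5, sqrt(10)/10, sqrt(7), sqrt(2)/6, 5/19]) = [sqrt(2)/6, 5/19, sqrt(10)/10, sqrt(7), 5]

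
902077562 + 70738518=972816080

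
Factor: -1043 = -1 * 7^1 * 149^1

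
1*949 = 949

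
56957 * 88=5012216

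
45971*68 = 3126028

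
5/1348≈0.00371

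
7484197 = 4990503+2493694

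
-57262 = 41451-98713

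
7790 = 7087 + 703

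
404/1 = 404 = 404.00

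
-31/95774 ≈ -0.000324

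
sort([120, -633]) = [-633, 120]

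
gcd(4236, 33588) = 12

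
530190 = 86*6165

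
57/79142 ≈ 0.000720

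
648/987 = 216/329 ≈ 0.657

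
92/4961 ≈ 0.0185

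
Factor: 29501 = 29501^1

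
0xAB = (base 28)63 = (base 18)99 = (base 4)2223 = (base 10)171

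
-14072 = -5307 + -8765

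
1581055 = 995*1589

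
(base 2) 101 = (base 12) 5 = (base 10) 5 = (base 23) 5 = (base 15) 5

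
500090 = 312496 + 187594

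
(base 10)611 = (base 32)j3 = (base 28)ln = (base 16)263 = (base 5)4421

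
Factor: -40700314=-1*2^1*1013^1*20089^1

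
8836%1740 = 136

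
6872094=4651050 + 2221044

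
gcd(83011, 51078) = 1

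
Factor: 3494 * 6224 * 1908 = 2^7 * 3^2 * 53^1 * 389^1 * 1747^1 = 41492619648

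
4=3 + 1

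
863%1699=863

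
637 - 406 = 231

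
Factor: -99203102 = -1 * 2^1 * 49601551^1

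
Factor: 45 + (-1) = 2^2*11^1 = 44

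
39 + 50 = 89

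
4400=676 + 3724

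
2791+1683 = 4474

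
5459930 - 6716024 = -1256094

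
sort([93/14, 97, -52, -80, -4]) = [-80, -52, -4, 93/14, 97]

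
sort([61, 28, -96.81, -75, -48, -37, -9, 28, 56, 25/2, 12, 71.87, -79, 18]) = [-96.81, -79, -75, -48, -37, -9, 12, 25/2, 18, 28, 28, 56, 61, 71.87]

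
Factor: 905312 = 2^5 * 19^1 * 1489^1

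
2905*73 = 212065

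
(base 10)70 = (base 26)2i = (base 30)2a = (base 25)2k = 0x46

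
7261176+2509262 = 9770438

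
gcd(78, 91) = 13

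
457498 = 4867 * 94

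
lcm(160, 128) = 640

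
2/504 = 1/252 ≈ 0.00397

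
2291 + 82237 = 84528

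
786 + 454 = 1240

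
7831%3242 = 1347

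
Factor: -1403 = -1 * 23^1 * 61^1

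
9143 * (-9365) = -85624195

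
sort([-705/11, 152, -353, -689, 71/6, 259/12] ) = [-689, -353, -705/11, 71/6, 259/12, 152] 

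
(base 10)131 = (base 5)1011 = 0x83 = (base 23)5g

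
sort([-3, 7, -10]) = [-10, -3, 7]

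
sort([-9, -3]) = [-9, -3]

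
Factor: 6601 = 7^1 * 23^1 * 41^1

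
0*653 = 0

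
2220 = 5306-3086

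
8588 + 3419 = 12007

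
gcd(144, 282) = 6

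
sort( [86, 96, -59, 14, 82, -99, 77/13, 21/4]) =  [-99, -59, 21/4, 77/13, 14, 82, 86, 96]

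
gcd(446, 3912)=2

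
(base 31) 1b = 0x2a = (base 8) 52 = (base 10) 42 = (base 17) 28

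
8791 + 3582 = 12373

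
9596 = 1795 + 7801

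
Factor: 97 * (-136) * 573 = -1 * 2^3 * 3^1 * 17^1 * 97^1 * 191^1 = -7559016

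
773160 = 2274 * 340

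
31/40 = 0.775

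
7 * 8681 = 60767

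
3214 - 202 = 3012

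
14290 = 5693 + 8597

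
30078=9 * 3342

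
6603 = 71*93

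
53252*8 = 426016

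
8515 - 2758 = 5757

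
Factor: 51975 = 3^3*5^2*7^1*11^1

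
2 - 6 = -4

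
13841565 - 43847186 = -30005621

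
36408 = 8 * 4551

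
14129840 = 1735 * 8144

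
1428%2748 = 1428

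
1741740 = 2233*780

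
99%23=7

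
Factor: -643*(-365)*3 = 3^1*5^1*73^1*643^1 = 704085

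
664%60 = 4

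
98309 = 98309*1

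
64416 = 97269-32853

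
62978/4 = 15744 + 1/2 = 15744.50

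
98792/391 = 252 + 260/391 ≈ 252.66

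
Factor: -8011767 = -1 * 3^1 * 2670589^1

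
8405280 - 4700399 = 3704881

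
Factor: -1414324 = -1*2^2*47^1*7523^1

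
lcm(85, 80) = 1360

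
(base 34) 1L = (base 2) 110111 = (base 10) 55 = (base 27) 21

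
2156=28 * 77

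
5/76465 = 1/15293 ≈ 0.0000654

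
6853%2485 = 1883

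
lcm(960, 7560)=60480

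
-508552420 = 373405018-881957438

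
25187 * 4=100748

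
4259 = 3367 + 892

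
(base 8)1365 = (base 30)p7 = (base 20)1hh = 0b1011110101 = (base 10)757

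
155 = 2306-2151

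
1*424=424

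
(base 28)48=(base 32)3o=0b1111000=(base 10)120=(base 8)170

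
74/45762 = 37/22881 ≈ 0.00162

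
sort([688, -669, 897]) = [-669, 688, 897]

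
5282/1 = 5282 = 5282.00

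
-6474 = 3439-9913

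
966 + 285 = 1251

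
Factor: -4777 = -1*17^1*281^1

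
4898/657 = 7 + 299/657 ≈ 7.46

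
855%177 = 147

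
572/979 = 52/89 ≈ 0.584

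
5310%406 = 32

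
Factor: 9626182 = 2^1*17^1*31^1*9133^1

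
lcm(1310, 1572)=7860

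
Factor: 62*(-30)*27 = -1*2^2*3^4*5^1*31^1 = -50220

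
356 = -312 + 668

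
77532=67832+9700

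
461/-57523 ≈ -0.00801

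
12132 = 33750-21618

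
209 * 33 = 6897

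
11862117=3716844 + 8145273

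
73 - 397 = -324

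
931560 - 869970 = 61590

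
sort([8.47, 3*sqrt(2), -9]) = [-9, 3*sqrt(2), 8.47]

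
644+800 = 1444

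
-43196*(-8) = 345568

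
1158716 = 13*89132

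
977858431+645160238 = 1623018669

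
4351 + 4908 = 9259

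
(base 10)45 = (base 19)27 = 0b101101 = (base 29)1g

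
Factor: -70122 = -1*2^1*3^1*13^1*29^1*31^1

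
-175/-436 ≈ 0.401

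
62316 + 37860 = 100176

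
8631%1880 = 1111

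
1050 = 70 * 15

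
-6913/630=-10 - 613/630 ≈ -10.97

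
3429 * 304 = 1042416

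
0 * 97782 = 0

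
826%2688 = 826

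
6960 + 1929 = 8889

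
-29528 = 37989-67517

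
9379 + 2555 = 11934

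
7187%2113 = 848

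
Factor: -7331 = -1 * 7331^1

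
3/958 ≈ 0.00313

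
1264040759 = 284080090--979960669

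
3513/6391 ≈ 0.550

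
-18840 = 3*(-6280)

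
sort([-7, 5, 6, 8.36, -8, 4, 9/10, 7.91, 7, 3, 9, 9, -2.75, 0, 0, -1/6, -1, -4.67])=[-8, -7, -4.67, -2.75, -1, -1/6, 0, 0, 9/10, 3, 4, 5, 6, 7, 7.91, 8.36, 9, 9]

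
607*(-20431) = -12401617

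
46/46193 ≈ 0.000996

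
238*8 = 1904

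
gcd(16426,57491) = 8213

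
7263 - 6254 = 1009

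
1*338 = 338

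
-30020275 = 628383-30648658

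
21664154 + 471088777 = 492752931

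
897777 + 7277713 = 8175490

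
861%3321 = 861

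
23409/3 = 7803 = 7803.00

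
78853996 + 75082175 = 153936171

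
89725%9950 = 175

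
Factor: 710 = 2^1*5^1*71^1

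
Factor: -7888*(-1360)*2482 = 2^9*5^1*17^3*29^1*73^1 = 26626101760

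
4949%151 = 117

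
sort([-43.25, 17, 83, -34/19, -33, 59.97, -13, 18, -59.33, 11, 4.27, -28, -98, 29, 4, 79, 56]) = [-98, -59.33, -43.25, -33, -28, -13, -34/19, 4, 4.27, 11, 17, 18, 29, 56, 59.97, 79, 83]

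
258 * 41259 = 10644822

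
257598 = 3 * 85866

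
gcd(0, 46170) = 46170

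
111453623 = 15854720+95598903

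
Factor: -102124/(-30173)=2^2 * 11^1 * 13^(-1)=44/13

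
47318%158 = 76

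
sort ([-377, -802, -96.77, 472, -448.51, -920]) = [-920, -802, -448.51, -377, -96.77, 472]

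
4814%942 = 104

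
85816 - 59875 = 25941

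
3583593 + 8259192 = 11842785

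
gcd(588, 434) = 14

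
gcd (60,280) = 20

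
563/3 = 187 + 2/3 ≈ 187.67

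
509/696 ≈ 0.731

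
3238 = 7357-4119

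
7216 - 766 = 6450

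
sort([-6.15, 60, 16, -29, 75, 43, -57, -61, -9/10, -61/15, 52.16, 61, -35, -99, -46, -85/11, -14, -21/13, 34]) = [-99, -61, -57, -46, -35, -29, -14, -85/11, -6.15, -61/15, -21/13, -9/10, 16, 34, 43, 52.16, 60, 61, 75]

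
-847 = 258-1105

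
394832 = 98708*4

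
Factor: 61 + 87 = 2^2 * 37^1 = 148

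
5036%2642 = 2394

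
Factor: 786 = 2^1*3^1*131^1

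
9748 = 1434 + 8314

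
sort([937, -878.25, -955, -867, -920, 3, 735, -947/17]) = [-955, -920, -878.25, -867, -947/17, 3, 735, 937]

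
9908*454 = 4498232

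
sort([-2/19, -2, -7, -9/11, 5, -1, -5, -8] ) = [-8, -7, -5, -2, -1, -9/11, -2/19, 5] 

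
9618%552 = 234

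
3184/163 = 19 + 87/163 ≈ 19.53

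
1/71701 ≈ 0.0000139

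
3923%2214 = 1709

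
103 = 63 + 40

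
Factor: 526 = 2^1*263^1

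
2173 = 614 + 1559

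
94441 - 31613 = 62828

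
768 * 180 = 138240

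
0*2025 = 0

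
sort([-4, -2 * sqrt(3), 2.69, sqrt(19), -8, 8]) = [-8, -4, -2 * sqrt(3), 2.69, sqrt(19), 8]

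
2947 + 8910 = 11857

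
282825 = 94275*3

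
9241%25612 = 9241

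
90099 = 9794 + 80305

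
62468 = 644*97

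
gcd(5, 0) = 5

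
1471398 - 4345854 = -2874456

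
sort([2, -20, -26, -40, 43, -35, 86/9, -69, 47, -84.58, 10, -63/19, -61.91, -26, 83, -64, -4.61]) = [-84.58, -69, -64, -61.91, -40, -35, -26, -26, -20, -4.61, -63/19, 2, 86/9, 10, 43, 47, 83]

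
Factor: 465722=2^1*232861^1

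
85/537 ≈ 0.158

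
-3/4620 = -1/1540 ≈ -0.000649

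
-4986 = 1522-6508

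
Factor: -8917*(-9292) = 2^2*23^1*37^1*101^1*241^1 = 82856764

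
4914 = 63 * 78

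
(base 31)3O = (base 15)7C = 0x75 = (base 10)117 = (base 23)52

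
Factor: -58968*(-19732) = 2^5*3^4*7^1*13^1*4933^1 = 1163556576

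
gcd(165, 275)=55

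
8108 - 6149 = 1959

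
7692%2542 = 66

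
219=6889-6670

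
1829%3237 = 1829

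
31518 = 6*5253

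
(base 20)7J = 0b10011111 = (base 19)87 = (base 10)159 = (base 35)4J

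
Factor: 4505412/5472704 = 2^(-4)*3^1*233^(-1)*367^(-1)*375451^1 = 1126353/1368176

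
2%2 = 0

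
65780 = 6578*10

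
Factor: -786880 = -1*2^6*5^1*2459^1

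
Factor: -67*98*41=-1*2^1*7^2*41^1*67^1=-269206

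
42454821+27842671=70297492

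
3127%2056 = 1071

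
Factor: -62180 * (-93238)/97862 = 2^2 * 5^1 * 167^(-1) * 293^(-1) * 3109^1 * 46619^1 = 2898769420/48931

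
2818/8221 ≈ 0.343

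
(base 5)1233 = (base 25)7i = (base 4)3001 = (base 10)193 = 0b11000001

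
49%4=1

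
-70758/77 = -918 - 72/77 ≈ -918.94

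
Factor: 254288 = 2^4 * 23^1 * 691^1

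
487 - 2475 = -1988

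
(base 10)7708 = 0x1e1c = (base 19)126d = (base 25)c88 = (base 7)31321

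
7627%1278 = 1237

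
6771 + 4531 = 11302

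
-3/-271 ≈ 0.0111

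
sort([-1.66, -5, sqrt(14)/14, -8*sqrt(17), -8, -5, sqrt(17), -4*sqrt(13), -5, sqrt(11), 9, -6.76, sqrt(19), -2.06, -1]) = [-8*sqrt(17), -4*sqrt(13), -8, -6.76, -5, -5, -5, -2.06, -1.66, -1, sqrt(14)/14, sqrt(11), sqrt(17), sqrt(19), 9]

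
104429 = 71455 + 32974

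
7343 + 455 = 7798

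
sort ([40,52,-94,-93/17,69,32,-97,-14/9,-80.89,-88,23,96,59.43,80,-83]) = [-97,-94,-88,-83,-80.89,-93/17,-14/9,23,32,40,52,59.43,69,80,96]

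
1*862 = 862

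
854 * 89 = 76006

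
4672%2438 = 2234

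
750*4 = 3000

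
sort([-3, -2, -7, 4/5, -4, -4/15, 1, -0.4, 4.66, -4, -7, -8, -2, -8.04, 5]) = [-8.04, -8, -7, -7, -4, -4, -3, -2, -2, -0.4, -4/15, 4/5, 1, 4.66, 5]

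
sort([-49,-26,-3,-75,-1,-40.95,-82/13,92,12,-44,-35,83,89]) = [-75,-49,-44,-40.95,-35,-26,-82/13,-3,-1,12,83,89,92]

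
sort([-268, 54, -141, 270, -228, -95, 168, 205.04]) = [-268, -228, -141, -95, 54, 168, 205.04, 270]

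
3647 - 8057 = -4410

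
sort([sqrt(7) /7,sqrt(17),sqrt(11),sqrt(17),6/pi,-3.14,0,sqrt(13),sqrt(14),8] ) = [-3.14,0,sqrt(7) /7,6/pi,sqrt(11),sqrt(13),sqrt(14),sqrt(17),sqrt(17),8] 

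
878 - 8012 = -7134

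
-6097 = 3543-9640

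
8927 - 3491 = 5436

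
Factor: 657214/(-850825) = -1*2^1*5^(-2)*61^1*5387^1*34033^(-1)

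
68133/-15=-4542 - 1/5=-4542.20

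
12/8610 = 2/1435 ≈ 0.00139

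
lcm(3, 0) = 0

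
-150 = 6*(-25)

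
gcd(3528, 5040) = 504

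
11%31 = 11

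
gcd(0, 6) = 6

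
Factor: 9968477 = 17^3*2029^1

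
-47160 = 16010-63170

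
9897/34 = 291 + 3/34≈291.09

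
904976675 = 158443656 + 746533019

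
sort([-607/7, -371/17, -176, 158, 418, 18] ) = [-176, -607/7, -371/17, 18, 158, 418] 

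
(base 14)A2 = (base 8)216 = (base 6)354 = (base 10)142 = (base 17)86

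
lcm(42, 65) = 2730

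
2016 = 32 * 63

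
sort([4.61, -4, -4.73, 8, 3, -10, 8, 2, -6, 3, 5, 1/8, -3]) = [-10, -6, -4.73, -4, -3, 1/8, 2, 3, 3, 4.61, 5, 8, 8]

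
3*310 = 930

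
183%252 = 183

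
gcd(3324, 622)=2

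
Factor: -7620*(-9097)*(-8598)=-1*2^3*3^2*5^1*11^1*127^1*827^1*1433^1=-596005965720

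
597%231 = 135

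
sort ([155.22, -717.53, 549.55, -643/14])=[-717.53, -643/14, 155.22, 549.55]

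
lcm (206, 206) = 206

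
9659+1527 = 11186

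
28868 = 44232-15364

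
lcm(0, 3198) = 0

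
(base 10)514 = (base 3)201001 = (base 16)202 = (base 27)j1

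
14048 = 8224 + 5824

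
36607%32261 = 4346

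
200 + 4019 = 4219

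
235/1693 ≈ 0.139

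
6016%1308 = 784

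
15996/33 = 5332/11 ≈ 484.73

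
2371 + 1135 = 3506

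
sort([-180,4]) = [-180,4]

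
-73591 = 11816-85407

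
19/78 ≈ 0.244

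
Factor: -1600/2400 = -1*2^1*3^(-1) = -2/3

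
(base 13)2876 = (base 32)5mj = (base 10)5843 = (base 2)1011011010011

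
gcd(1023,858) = 33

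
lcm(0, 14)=0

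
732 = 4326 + -3594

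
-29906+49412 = 19506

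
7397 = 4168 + 3229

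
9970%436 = 378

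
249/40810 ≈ 0.00610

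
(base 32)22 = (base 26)2e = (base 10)66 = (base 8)102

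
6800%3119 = 562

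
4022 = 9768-5746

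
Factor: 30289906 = 2^1 * 15144953^1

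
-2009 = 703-2712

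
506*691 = 349646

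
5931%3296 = 2635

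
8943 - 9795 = -852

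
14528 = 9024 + 5504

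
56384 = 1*56384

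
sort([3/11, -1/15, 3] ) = [-1/15, 3/11, 3] 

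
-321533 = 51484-373017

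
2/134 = 1/67 ≈ 0.0149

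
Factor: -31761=-1*3^2*3529^1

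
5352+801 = 6153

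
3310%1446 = 418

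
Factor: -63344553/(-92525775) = 5^(-2)*23^1*137^1*823^(-1)*1499^(-1)*6701^1 = 21114851/30841925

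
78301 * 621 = 48624921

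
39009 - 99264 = -60255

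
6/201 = 2/67 ≈ 0.0299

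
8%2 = 0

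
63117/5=12623 + 2/5=12623.40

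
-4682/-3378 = 2341/1689 ≈ 1.39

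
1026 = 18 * 57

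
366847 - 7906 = 358941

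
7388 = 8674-1286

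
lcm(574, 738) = 5166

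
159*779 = 123861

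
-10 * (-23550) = 235500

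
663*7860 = 5211180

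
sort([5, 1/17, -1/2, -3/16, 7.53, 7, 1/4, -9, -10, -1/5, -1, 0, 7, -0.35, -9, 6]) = [-10, -9, -9, -1, -1/2, -0.35, -1/5, -3/16, 0, 1/17, 1/4, 5, 6, 7, 7, 7.53]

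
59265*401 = 23765265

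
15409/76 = 202 + 3/4 = 202.75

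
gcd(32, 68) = 4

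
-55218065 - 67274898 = -122492963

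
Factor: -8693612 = -1*2^2*103^1*21101^1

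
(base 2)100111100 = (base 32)9s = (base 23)dh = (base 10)316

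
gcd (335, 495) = 5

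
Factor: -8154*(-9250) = 2^2*3^3*5^3*37^1*151^1 = 75424500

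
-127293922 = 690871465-818165387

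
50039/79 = 633 + 32/79 ≈ 633.41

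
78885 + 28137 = 107022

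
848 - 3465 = -2617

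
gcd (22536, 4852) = 4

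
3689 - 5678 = -1989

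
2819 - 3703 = -884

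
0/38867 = 0 = 0.00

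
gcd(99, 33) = 33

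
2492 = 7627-5135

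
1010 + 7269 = 8279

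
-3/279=-1/93 ≈ -0.0108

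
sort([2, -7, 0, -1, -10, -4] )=[-10, -7, -4, -1, 0, 2] 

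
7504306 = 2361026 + 5143280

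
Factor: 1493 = 1493^1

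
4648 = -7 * (-664)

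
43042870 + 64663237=107706107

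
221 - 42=179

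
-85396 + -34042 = -119438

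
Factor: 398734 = 2^1 * 7^1 * 19^1 * 1499^1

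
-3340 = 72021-75361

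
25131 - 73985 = -48854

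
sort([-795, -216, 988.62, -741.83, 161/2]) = [-795, -741.83, -216, 161/2, 988.62]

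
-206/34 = -103/17≈-6.06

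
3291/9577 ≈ 0.344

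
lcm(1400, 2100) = 4200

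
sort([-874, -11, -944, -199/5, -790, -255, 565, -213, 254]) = [-944, -874, -790, -255, -213, -199/5, -11, 254, 565]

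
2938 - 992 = 1946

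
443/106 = 4 + 19/106 ≈ 4.18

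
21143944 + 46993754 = 68137698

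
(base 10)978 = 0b1111010010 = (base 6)4310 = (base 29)14l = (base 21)24c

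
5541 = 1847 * 3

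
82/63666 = 41/31833 ≈ 0.00129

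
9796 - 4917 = 4879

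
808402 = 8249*98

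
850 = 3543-2693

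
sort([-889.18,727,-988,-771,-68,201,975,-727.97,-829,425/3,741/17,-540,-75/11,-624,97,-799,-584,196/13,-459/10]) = [-988,-889.18,-829,-799,-771,-727.97,-624,-584,-540,-68,-459/10,-75/11,196/13,741/17,97,425/3,201,727,975]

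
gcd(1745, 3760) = 5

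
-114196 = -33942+-80254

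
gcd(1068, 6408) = 1068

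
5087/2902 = 1 + 2185/2902 ≈ 1.75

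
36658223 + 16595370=53253593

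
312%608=312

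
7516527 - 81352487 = -73835960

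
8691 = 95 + 8596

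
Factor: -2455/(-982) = 2^(-1) * 5^1 = 5/2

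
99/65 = 1 + 34/65≈1.52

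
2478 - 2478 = 0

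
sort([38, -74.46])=[-74.46, 38]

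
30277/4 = 7569+1/4 = 7569.25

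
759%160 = 119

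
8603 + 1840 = 10443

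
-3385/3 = -1128-1/3 ≈ -1128.33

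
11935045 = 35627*335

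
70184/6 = 35092/3 ≈ 11697.33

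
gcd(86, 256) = 2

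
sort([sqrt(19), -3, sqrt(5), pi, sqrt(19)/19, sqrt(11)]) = [-3, sqrt(19)/19, sqrt(5), pi, sqrt(11), sqrt(19)]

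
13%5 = 3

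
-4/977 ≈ -0.00409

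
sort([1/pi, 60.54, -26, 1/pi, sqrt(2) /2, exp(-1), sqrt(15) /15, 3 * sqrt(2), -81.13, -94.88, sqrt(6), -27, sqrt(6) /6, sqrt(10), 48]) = [-94.88, -81.13, -27, -26, sqrt(15) /15, 1/pi, 1/pi, exp(-1), sqrt(6) /6, sqrt(2) /2, sqrt(6), sqrt(10), 3 * sqrt(2), 48, 60.54]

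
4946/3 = 1648 + 2/3 ≈ 1648.67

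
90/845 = 18/169 ≈ 0.107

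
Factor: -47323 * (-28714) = 2^1 * 7^2 * 37^1 * 293^1 * 1279^1 = 1358832622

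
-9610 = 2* (-4805)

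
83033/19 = 4370 + 3/19 ≈ 4370.16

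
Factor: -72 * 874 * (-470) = 2^5 * 3^2 * 5^1 * 19^1 * 23^1 * 47^1 = 29576160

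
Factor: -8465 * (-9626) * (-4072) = -1 * 2^4 * 5^1 * 509^1 * 1693^1 * 4813^1 = -331803214480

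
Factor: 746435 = 5^1*149287^1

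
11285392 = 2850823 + 8434569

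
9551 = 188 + 9363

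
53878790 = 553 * 97430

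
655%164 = 163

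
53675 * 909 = 48790575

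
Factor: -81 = -1*3^4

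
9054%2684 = 1002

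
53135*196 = 10414460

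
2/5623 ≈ 0.000356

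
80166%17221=11282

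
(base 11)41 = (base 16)2d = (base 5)140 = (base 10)45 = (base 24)1l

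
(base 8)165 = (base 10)117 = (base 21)5c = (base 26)4d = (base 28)45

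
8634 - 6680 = 1954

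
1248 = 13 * 96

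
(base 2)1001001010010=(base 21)ad7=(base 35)3t0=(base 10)4690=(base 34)41w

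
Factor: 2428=2^2*607^1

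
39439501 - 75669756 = -36230255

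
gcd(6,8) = 2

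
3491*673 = 2349443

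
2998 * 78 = 233844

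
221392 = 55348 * 4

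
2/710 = 1/355 ≈ 0.00282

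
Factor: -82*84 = -1*2^3*3^1*7^1*41^1 = -6888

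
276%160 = 116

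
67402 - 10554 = 56848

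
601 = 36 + 565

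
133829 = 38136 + 95693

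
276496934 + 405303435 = 681800369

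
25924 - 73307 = -47383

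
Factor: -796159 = -1*7^1*13^2*673^1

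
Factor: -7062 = -1 * 2^1 * 3^1 * 11^1 * 107^1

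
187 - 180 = 7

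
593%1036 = 593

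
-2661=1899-4560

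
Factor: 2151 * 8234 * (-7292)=-1 * 2^3 * 3^2 * 23^1 * 179^1 * 239^1 * 1823^1=-129151047528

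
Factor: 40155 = 3^1 * 5^1 * 2677^1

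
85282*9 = 767538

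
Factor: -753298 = -1*2^1*7^1*13^1*4139^1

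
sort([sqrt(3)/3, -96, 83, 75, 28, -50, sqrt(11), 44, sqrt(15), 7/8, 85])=[-96, -50, sqrt(3)/3, 7/8, sqrt(11), sqrt(15), 28, 44, 75, 83, 85]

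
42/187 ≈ 0.225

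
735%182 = 7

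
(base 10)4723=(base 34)42v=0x1273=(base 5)122343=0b1001001110011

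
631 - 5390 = -4759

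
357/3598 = 51/514 ≈ 0.0992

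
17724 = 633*28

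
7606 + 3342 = 10948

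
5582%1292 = 414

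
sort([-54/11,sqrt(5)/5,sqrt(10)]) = [-54/11,sqrt(5)/5,sqrt(10)]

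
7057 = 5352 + 1705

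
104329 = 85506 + 18823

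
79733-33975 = 45758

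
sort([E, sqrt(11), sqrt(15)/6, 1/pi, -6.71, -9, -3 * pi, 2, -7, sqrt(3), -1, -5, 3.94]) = [-3 * pi, -9, -7, -6.71, -5, -1, 1/pi, sqrt(15)/6, sqrt(3), 2, E, sqrt(11), 3.94]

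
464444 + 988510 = 1452954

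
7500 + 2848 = 10348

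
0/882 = 0 = 0.00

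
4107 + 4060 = 8167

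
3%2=1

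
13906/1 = 13906 = 13906.00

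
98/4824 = 49/2412 ≈ 0.0203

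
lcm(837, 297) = 9207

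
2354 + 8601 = 10955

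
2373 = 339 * 7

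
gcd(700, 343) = 7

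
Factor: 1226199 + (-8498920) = -1*7272721^1 = -7272721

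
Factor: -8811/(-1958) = 2^(-1)*3^2 = 9/2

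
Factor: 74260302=2^1*3^1*61^1*137^1*1481^1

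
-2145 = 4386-6531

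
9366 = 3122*3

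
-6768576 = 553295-7321871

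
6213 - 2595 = 3618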